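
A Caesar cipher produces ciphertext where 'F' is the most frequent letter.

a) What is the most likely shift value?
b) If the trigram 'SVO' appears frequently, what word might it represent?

Step 1: In English, 'E' is the most frequent letter (12.7%).
Step 2: The most frequent ciphertext letter is 'F' (position 5).
Step 3: Shift = (5 - 4) mod 26 = 1.
Step 4: Decrypt 'SVO' by shifting back 1:
  S -> R
  V -> U
  O -> N
Step 5: 'SVO' decrypts to 'RUN'.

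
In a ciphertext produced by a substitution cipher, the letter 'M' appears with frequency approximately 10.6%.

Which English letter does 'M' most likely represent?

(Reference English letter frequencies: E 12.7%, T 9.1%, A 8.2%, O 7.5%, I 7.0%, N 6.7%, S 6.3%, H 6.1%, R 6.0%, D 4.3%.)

Step 1: The observed frequency is 10.6%.
Step 2: Compare with English frequencies:
  E: 12.7% (difference: 2.1%)
  T: 9.1% (difference: 1.5%) <-- closest
  A: 8.2% (difference: 2.4%)
  O: 7.5% (difference: 3.1%)
  I: 7.0% (difference: 3.6%)
  N: 6.7% (difference: 3.9%)
  S: 6.3% (difference: 4.3%)
  H: 6.1% (difference: 4.5%)
  R: 6.0% (difference: 4.6%)
  D: 4.3% (difference: 6.3%)
Step 3: 'M' most likely represents 'T' (frequency 9.1%).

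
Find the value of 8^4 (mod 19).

Step 1: Compute 8^4 mod 19 step by step, reducing modulo 19 at each step.
  8^1 mod 19 = 8
  8^2 mod 19 = (8 * 8) mod 19 = 7
  8^3 mod 19 = (7 * 8) mod 19 = 18
  8^4 mod 19 = (18 * 8) mod 19 = 11
Step 2: Result = 11.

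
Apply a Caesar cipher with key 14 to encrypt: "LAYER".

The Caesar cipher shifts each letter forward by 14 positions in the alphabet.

Step 1: For each letter, shift forward by 14 positions (mod 26).
  L (position 11) -> position (11+14) mod 26 = 25 -> Z
  A (position 0) -> position (0+14) mod 26 = 14 -> O
  Y (position 24) -> position (24+14) mod 26 = 12 -> M
  E (position 4) -> position (4+14) mod 26 = 18 -> S
  R (position 17) -> position (17+14) mod 26 = 5 -> F
Result: ZOMSF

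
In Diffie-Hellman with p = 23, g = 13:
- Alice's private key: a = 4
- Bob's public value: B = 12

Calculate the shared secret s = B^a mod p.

Step 1: s = B^a mod p = 12^4 mod 23.
  12^1 mod 23 = 12
  12^2 mod 23 = (12 * 12) mod 23 = 6
  12^3 mod 23 = (6 * 12) mod 23 = 3
  12^4 mod 23 = (3 * 12) mod 23 = 13
Result: shared secret = 13.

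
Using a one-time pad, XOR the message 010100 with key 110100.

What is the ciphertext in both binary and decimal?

Step 1: Write out the XOR operation bit by bit:
  Message: 010100
  Key:     110100
  XOR:     100000
Step 2: Convert to decimal: 100000 = 32.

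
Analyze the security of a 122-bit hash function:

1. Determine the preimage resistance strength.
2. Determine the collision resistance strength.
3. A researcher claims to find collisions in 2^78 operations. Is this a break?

Step 1: Preimage resistance requires brute-force of 2^122 operations.
Step 2: Collision resistance (birthday bound) = 2^(122/2) = 2^61.
Step 3: The claimed attack costs 2^78 operations.
Step 4: Since 2^78 >= 2^61, the claimed attack is no faster than the generic birthday attack, so this does not break collision resistance.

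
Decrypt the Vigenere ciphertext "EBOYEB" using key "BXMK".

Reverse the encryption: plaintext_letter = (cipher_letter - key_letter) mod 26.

Step 1: Extend key: BXMKBX
Step 2: Decrypt each letter (c - k) mod 26:
  E(4) - B(1) = (4-1) mod 26 = 3 = D
  B(1) - X(23) = (1-23) mod 26 = 4 = E
  O(14) - M(12) = (14-12) mod 26 = 2 = C
  Y(24) - K(10) = (24-10) mod 26 = 14 = O
  E(4) - B(1) = (4-1) mod 26 = 3 = D
  B(1) - X(23) = (1-23) mod 26 = 4 = E
Plaintext: DECODE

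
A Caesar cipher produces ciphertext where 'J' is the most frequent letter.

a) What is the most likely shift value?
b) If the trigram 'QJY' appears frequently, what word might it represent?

Step 1: In English, 'E' is the most frequent letter (12.7%).
Step 2: The most frequent ciphertext letter is 'J' (position 9).
Step 3: Shift = (9 - 4) mod 26 = 5.
Step 4: Decrypt 'QJY' by shifting back 5:
  Q -> L
  J -> E
  Y -> T
Step 5: 'QJY' decrypts to 'LET'.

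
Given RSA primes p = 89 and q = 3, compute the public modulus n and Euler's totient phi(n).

Step 1: n = p * q = 89 * 3 = 267.
Step 2: phi(n) = (p-1)(q-1) = 88 * 2 = 176.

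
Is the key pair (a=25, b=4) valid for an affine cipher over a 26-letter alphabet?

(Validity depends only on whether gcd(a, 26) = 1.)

Step 1: Compute gcd(25, 26).
Step 2: gcd(25, 26) = 1.
Since gcd = 1, 25 is coprime with 26, so it is a valid key.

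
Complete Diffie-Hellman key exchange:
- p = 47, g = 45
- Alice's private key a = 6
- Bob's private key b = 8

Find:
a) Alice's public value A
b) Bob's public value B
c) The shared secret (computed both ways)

Step 1: A = g^a mod p = 45^6 mod 47 = 17.
Step 2: B = g^b mod p = 45^8 mod 47 = 21.
Step 3: Alice computes s = B^a mod p = 21^6 mod 47 = 4.
Step 4: Bob computes s = A^b mod p = 17^8 mod 47 = 4.
Both sides agree: shared secret = 4.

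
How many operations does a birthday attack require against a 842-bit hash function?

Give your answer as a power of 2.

Step 1: The birthday paradox gives collision probability ~50% after sqrt(2^n) = 2^(n/2) hashes.
Step 2: For 842-bit output: 2^(842/2) = 2^421.
Step 3: Approximately 2^421 hash computations needed.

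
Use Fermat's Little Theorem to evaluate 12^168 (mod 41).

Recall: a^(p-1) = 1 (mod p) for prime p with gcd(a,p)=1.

Step 1: Since 41 is prime, by Fermat's Little Theorem: 12^40 = 1 (mod 41).
Step 2: Reduce exponent: 168 mod 40 = 8.
Step 3: So 12^168 = 12^8 (mod 41).
Step 4: 12^8 mod 41 = 18.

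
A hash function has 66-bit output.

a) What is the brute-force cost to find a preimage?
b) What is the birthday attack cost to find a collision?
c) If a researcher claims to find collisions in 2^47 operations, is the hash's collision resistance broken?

Step 1: Preimage resistance requires brute-force of 2^66 operations.
Step 2: Collision resistance (birthday bound) = 2^(66/2) = 2^33.
Step 3: The claimed attack costs 2^47 operations.
Step 4: Since 2^47 >= 2^33, the claimed attack is no faster than the generic birthday attack, so this does not break collision resistance.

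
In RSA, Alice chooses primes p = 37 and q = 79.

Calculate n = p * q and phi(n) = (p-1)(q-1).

Step 1: n = p * q = 37 * 79 = 2923.
Step 2: phi(n) = (p-1)(q-1) = 36 * 78 = 2808.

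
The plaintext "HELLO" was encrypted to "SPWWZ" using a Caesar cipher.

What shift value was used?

Step 1: Compare first letters: H (position 7) -> S (position 18).
Step 2: Shift = (18 - 7) mod 26 = 11.
The shift value is 11.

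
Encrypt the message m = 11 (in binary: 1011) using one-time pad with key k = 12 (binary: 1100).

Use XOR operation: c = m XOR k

Step 1: Write out the XOR operation bit by bit:
  Message: 1011
  Key:     1100
  XOR:     0111
Step 2: Convert to decimal: 0111 = 7.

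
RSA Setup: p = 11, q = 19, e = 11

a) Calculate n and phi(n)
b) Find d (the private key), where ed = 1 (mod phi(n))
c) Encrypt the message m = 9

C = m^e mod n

Step 1: n = 11 * 19 = 209.
Step 2: phi(n) = (11-1)(19-1) = 10 * 18 = 180.
Step 3: Find d = 11^(-1) mod 180 = 131.
  Verify: 11 * 131 = 1441 = 1 (mod 180).
Step 4: C = 9^11 mod 209 = 119.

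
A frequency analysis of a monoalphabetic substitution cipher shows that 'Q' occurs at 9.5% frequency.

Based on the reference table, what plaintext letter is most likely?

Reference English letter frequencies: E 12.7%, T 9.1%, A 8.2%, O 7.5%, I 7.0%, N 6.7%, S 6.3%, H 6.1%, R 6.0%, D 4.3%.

Step 1: The observed frequency is 9.5%.
Step 2: Compare with English frequencies:
  E: 12.7% (difference: 3.2%)
  T: 9.1% (difference: 0.4%) <-- closest
  A: 8.2% (difference: 1.3%)
  O: 7.5% (difference: 2.0%)
  I: 7.0% (difference: 2.5%)
  N: 6.7% (difference: 2.8%)
  S: 6.3% (difference: 3.2%)
  H: 6.1% (difference: 3.4%)
  R: 6.0% (difference: 3.5%)
  D: 4.3% (difference: 5.2%)
Step 3: 'Q' most likely represents 'T' (frequency 9.1%).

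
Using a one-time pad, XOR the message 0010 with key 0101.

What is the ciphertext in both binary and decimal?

Step 1: Write out the XOR operation bit by bit:
  Message: 0010
  Key:     0101
  XOR:     0111
Step 2: Convert to decimal: 0111 = 7.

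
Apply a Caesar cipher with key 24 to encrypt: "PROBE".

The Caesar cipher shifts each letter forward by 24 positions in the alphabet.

Step 1: For each letter, shift forward by 24 positions (mod 26).
  P (position 15) -> position (15+24) mod 26 = 13 -> N
  R (position 17) -> position (17+24) mod 26 = 15 -> P
  O (position 14) -> position (14+24) mod 26 = 12 -> M
  B (position 1) -> position (1+24) mod 26 = 25 -> Z
  E (position 4) -> position (4+24) mod 26 = 2 -> C
Result: NPMZC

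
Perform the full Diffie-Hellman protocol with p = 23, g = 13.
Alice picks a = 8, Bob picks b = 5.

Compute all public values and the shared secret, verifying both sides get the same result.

Step 1: A = g^a mod p = 13^8 mod 23 = 2.
Step 2: B = g^b mod p = 13^5 mod 23 = 4.
Step 3: Alice computes s = B^a mod p = 4^8 mod 23 = 9.
Step 4: Bob computes s = A^b mod p = 2^5 mod 23 = 9.
Both sides agree: shared secret = 9.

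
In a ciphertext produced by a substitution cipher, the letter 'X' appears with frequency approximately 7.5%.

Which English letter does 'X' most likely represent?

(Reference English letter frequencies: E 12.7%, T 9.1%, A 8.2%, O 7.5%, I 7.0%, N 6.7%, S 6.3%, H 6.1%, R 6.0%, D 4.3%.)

Step 1: The observed frequency is 7.5%.
Step 2: Compare with English frequencies:
  E: 12.7% (difference: 5.2%)
  T: 9.1% (difference: 1.6%)
  A: 8.2% (difference: 0.7%)
  O: 7.5% (difference: 0.0%) <-- closest
  I: 7.0% (difference: 0.5%)
  N: 6.7% (difference: 0.8%)
  S: 6.3% (difference: 1.2%)
  H: 6.1% (difference: 1.4%)
  R: 6.0% (difference: 1.5%)
  D: 4.3% (difference: 3.2%)
Step 3: 'X' most likely represents 'O' (frequency 7.5%).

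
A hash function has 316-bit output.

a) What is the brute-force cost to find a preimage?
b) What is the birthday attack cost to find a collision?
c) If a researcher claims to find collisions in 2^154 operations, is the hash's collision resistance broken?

Step 1: Preimage resistance requires brute-force of 2^316 operations.
Step 2: Collision resistance (birthday bound) = 2^(316/2) = 2^158.
Step 3: The claimed attack costs 2^154 operations.
Step 4: Since 2^154 < 2^158, the claimed attack beats the generic birthday bound, so collision resistance is broken.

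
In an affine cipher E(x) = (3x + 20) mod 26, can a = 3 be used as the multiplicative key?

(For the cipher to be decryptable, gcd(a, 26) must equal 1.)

Step 1: Compute gcd(3, 26).
Step 2: gcd(3, 26) = 1.
Since gcd = 1, 3 is coprime with 26, so it is a valid key.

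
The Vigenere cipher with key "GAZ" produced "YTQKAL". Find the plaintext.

Step 1: Extend key: GAZGAZ
Step 2: Decrypt each letter (c - k) mod 26:
  Y(24) - G(6) = (24-6) mod 26 = 18 = S
  T(19) - A(0) = (19-0) mod 26 = 19 = T
  Q(16) - Z(25) = (16-25) mod 26 = 17 = R
  K(10) - G(6) = (10-6) mod 26 = 4 = E
  A(0) - A(0) = (0-0) mod 26 = 0 = A
  L(11) - Z(25) = (11-25) mod 26 = 12 = M
Plaintext: STREAM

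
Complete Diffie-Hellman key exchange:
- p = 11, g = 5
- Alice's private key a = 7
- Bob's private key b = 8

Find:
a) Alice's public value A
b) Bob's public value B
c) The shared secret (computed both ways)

Step 1: A = g^a mod p = 5^7 mod 11 = 3.
Step 2: B = g^b mod p = 5^8 mod 11 = 4.
Step 3: Alice computes s = B^a mod p = 4^7 mod 11 = 5.
Step 4: Bob computes s = A^b mod p = 3^8 mod 11 = 5.
Both sides agree: shared secret = 5.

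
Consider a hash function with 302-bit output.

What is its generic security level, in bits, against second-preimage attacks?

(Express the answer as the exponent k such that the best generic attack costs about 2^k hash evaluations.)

Step 1: The hash has a 302-bit output.
Step 2: Second-preimage resistance means: given a specific input x, it should be infeasible to find a different y with h(y) = h(x).
With a 302-bit output, a generic search for a second preimage costs about 2^302 evaluations (each trial matches the fixed target with probability 2^-302).
Step 3: Security level = 302 bits.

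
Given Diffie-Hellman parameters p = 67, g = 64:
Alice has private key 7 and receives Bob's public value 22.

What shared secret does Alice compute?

Step 1: s = B^a mod p = 22^7 mod 67.
  22^1 mod 67 = 22
  22^2 mod 67 = (22 * 22) mod 67 = 15
  22^3 mod 67 = (15 * 22) mod 67 = 62
  22^4 mod 67 = (62 * 22) mod 67 = 24
  22^5 mod 67 = (24 * 22) mod 67 = 59
  22^6 mod 67 = (59 * 22) mod 67 = 25
  22^7 mod 67 = (25 * 22) mod 67 = 14
Result: shared secret = 14.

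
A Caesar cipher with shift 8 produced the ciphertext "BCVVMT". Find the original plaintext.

Step 1: Reverse the shift by subtracting 8 from each letter position.
  B (position 1) -> position (1-8) mod 26 = 19 -> T
  C (position 2) -> position (2-8) mod 26 = 20 -> U
  V (position 21) -> position (21-8) mod 26 = 13 -> N
  V (position 21) -> position (21-8) mod 26 = 13 -> N
  M (position 12) -> position (12-8) mod 26 = 4 -> E
  T (position 19) -> position (19-8) mod 26 = 11 -> L
Decrypted message: TUNNEL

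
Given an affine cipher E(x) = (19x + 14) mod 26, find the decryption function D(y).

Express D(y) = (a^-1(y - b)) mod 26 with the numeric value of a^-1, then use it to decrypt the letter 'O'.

Step 1: Find a^-1, the modular inverse of 19 mod 26.
Step 2: We need 19 * a^-1 = 1 (mod 26).
Step 3: 19 * 11 = 209 = 8 * 26 + 1, so a^-1 = 11.
Step 4: D(y) = 11(y - 14) mod 26.
Step 5: Apply to 'O' (y = 14): D(14) = 11 * (14 - 14) mod 26 = 11 * 0 mod 26 = 0 -> 'A'.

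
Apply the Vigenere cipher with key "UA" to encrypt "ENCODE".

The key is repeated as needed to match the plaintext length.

Step 1: Repeat key to match plaintext length:
  Plaintext: ENCODE
  Key:       UAUAUA
Step 2: Encrypt each letter:
  E(4) + U(20) = (4+20) mod 26 = 24 = Y
  N(13) + A(0) = (13+0) mod 26 = 13 = N
  C(2) + U(20) = (2+20) mod 26 = 22 = W
  O(14) + A(0) = (14+0) mod 26 = 14 = O
  D(3) + U(20) = (3+20) mod 26 = 23 = X
  E(4) + A(0) = (4+0) mod 26 = 4 = E
Ciphertext: YNWOXE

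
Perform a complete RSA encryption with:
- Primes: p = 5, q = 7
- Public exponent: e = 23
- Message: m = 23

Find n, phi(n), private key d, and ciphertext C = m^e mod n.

Step 1: n = 5 * 7 = 35.
Step 2: phi(n) = (5-1)(7-1) = 4 * 6 = 24.
Step 3: Find d = 23^(-1) mod 24 = 23.
  Verify: 23 * 23 = 529 = 1 (mod 24).
Step 4: C = 23^23 mod 35 = 32.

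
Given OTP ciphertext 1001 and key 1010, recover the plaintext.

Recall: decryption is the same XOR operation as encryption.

Step 1: XOR ciphertext with key:
  Ciphertext: 1001
  Key:        1010
  XOR:        0011
Step 2: Plaintext = 0011 = 3 in decimal.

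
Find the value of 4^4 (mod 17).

Step 1: Compute 4^4 mod 17 step by step, reducing modulo 17 at each step.
  4^1 mod 17 = 4
  4^2 mod 17 = (4 * 4) mod 17 = 16
  4^3 mod 17 = (16 * 4) mod 17 = 13
  4^4 mod 17 = (13 * 4) mod 17 = 1
Step 2: Result = 1.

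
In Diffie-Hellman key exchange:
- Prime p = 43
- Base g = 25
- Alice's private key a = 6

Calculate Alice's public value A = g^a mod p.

Step 1: A = g^a mod p = 25^6 mod 43.
  25^1 mod 43 = 25
  25^2 mod 43 = (25 * 25) mod 43 = 23
  25^3 mod 43 = (23 * 25) mod 43 = 16
  25^4 mod 43 = (16 * 25) mod 43 = 13
  25^5 mod 43 = (13 * 25) mod 43 = 24
  25^6 mod 43 = (24 * 25) mod 43 = 41
Result: A = 41.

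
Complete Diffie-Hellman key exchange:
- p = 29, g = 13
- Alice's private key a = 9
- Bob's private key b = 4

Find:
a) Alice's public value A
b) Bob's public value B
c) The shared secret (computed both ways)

Step 1: A = g^a mod p = 13^9 mod 29 = 5.
Step 2: B = g^b mod p = 13^4 mod 29 = 25.
Step 3: Alice computes s = B^a mod p = 25^9 mod 29 = 16.
Step 4: Bob computes s = A^b mod p = 5^4 mod 29 = 16.
Both sides agree: shared secret = 16.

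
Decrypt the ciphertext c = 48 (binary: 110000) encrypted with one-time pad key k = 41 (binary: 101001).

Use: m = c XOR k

Step 1: XOR ciphertext with key:
  Ciphertext: 110000
  Key:        101001
  XOR:        011001
Step 2: Plaintext = 011001 = 25 in decimal.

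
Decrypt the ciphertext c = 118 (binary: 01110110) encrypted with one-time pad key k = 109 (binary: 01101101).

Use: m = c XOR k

Step 1: XOR ciphertext with key:
  Ciphertext: 01110110
  Key:        01101101
  XOR:        00011011
Step 2: Plaintext = 00011011 = 27 in decimal.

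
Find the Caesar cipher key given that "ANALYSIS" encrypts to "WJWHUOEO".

Step 1: Compare first letters: A (position 0) -> W (position 22).
Step 2: Shift = (22 - 0) mod 26 = 22.
The shift value is 22.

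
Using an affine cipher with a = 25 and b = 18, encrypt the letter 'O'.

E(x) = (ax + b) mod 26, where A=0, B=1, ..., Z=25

Step 1: Convert 'O' to number: x = 14.
Step 2: E(14) = (25 * 14 + 18) mod 26 = 368 mod 26 = 4.
Step 3: Convert 4 back to letter: E.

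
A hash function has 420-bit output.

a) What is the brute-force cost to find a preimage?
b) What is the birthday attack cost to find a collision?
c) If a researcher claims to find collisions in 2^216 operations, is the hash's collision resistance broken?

Step 1: Preimage resistance requires brute-force of 2^420 operations.
Step 2: Collision resistance (birthday bound) = 2^(420/2) = 2^210.
Step 3: The claimed attack costs 2^216 operations.
Step 4: Since 2^216 >= 2^210, the claimed attack is no faster than the generic birthday attack, so this does not break collision resistance.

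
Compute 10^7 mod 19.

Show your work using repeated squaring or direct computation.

Step 1: Compute 10^7 mod 19 step by step, reducing modulo 19 at each step.
  10^1 mod 19 = 10
  10^2 mod 19 = (10 * 10) mod 19 = 5
  10^3 mod 19 = (5 * 10) mod 19 = 12
  10^4 mod 19 = (12 * 10) mod 19 = 6
  10^5 mod 19 = (6 * 10) mod 19 = 3
  10^6 mod 19 = (3 * 10) mod 19 = 11
  10^7 mod 19 = (11 * 10) mod 19 = 15
Step 2: Result = 15.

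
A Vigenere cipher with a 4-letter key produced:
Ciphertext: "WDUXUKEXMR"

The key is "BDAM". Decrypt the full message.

Step 1: Key 'BDAM' has length 4. Extended key: BDAMBDAMBD
Step 2: Decrypt each position:
  W(22) - B(1) = 21 = V
  D(3) - D(3) = 0 = A
  U(20) - A(0) = 20 = U
  X(23) - M(12) = 11 = L
  U(20) - B(1) = 19 = T
  K(10) - D(3) = 7 = H
  E(4) - A(0) = 4 = E
  X(23) - M(12) = 11 = L
  M(12) - B(1) = 11 = L
  R(17) - D(3) = 14 = O
Plaintext: VAULTHELLO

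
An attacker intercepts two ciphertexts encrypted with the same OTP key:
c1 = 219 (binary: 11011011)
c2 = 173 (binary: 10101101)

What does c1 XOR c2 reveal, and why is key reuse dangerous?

Step 1: c1 XOR c2 = (m1 XOR k) XOR (m2 XOR k).
Step 2: By XOR associativity/commutativity: = m1 XOR m2 XOR k XOR k = m1 XOR m2.
Step 3: 11011011 XOR 10101101 = 01110110 = 118.
Step 4: The key cancels out! An attacker learns m1 XOR m2 = 118, revealing the relationship between plaintexts.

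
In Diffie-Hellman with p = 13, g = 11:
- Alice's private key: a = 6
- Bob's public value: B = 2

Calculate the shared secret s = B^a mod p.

Step 1: s = B^a mod p = 2^6 mod 13.
  2^1 mod 13 = 2
  2^2 mod 13 = (2 * 2) mod 13 = 4
  2^3 mod 13 = (4 * 2) mod 13 = 8
  2^4 mod 13 = (8 * 2) mod 13 = 3
  2^5 mod 13 = (3 * 2) mod 13 = 6
  2^6 mod 13 = (6 * 2) mod 13 = 12
Result: shared secret = 12.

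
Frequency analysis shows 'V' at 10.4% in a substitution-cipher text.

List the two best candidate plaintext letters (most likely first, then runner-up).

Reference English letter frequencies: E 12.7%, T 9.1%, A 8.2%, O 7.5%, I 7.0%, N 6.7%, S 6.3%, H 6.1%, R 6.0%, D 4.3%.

Step 1: Observed frequency of 'V' is 10.4%.
Step 2: Compute distances to each reference frequency and sort:
  T (9.1%): difference = 1.3% <-- BEST
  A (8.2%): difference = 2.2% <-- RUNNER-UP
  E (12.7%): difference = 2.3%
  O (7.5%): difference = 2.9%
  I (7.0%): difference = 3.4%
Step 3: Most likely is 'T' (9.1%, diff 1.3%); second most likely is 'A' (8.2%, diff 2.2%).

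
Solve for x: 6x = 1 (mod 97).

Step 1: We need x such that 6 * x = 1 (mod 97).
Step 2: Using the extended Euclidean algorithm or trial:
  6 * 81 = 486 = 5 * 97 + 1.
Step 3: Since 486 mod 97 = 1, the inverse is x = 81.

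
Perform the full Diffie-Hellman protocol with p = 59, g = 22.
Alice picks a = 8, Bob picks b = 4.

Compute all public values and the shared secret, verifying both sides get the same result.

Step 1: A = g^a mod p = 22^8 mod 59 = 27.
Step 2: B = g^b mod p = 22^4 mod 59 = 26.
Step 3: Alice computes s = B^a mod p = 26^8 mod 59 = 28.
Step 4: Bob computes s = A^b mod p = 27^4 mod 59 = 28.
Both sides agree: shared secret = 28.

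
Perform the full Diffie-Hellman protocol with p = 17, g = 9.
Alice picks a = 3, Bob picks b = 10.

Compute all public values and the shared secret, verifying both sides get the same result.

Step 1: A = g^a mod p = 9^3 mod 17 = 15.
Step 2: B = g^b mod p = 9^10 mod 17 = 13.
Step 3: Alice computes s = B^a mod p = 13^3 mod 17 = 4.
Step 4: Bob computes s = A^b mod p = 15^10 mod 17 = 4.
Both sides agree: shared secret = 4.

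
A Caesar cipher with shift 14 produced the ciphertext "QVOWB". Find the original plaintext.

Step 1: Reverse the shift by subtracting 14 from each letter position.
  Q (position 16) -> position (16-14) mod 26 = 2 -> C
  V (position 21) -> position (21-14) mod 26 = 7 -> H
  O (position 14) -> position (14-14) mod 26 = 0 -> A
  W (position 22) -> position (22-14) mod 26 = 8 -> I
  B (position 1) -> position (1-14) mod 26 = 13 -> N
Decrypted message: CHAIN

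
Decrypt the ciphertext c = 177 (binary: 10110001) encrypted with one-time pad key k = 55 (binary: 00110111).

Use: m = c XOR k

Step 1: XOR ciphertext with key:
  Ciphertext: 10110001
  Key:        00110111
  XOR:        10000110
Step 2: Plaintext = 10000110 = 134 in decimal.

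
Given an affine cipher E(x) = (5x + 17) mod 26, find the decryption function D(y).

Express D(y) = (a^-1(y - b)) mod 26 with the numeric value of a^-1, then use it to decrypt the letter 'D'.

Step 1: Find a^-1, the modular inverse of 5 mod 26.
Step 2: We need 5 * a^-1 = 1 (mod 26).
Step 3: 5 * 21 = 105 = 4 * 26 + 1, so a^-1 = 21.
Step 4: D(y) = 21(y - 17) mod 26.
Step 5: Apply to 'D' (y = 3): D(3) = 21 * (3 - 17) mod 26 = 21 * -14 mod 26 = 18 -> 'S'.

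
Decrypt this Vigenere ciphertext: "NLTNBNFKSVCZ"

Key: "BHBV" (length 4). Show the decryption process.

Step 1: Key 'BHBV' has length 4. Extended key: BHBVBHBVBHBV
Step 2: Decrypt each position:
  N(13) - B(1) = 12 = M
  L(11) - H(7) = 4 = E
  T(19) - B(1) = 18 = S
  N(13) - V(21) = 18 = S
  B(1) - B(1) = 0 = A
  N(13) - H(7) = 6 = G
  F(5) - B(1) = 4 = E
  K(10) - V(21) = 15 = P
  S(18) - B(1) = 17 = R
  V(21) - H(7) = 14 = O
  C(2) - B(1) = 1 = B
  Z(25) - V(21) = 4 = E
Plaintext: MESSAGEPROBE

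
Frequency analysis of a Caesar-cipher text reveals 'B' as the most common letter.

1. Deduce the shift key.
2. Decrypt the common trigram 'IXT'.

Step 1: In English, 'E' is the most frequent letter (12.7%).
Step 2: The most frequent ciphertext letter is 'B' (position 1).
Step 3: Shift = (1 - 4) mod 26 = 23.
Step 4: Decrypt 'IXT' by shifting back 23:
  I -> L
  X -> A
  T -> W
Step 5: 'IXT' decrypts to 'LAW'.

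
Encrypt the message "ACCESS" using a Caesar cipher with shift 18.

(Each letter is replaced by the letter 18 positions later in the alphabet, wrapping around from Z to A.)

Step 1: For each letter, shift forward by 18 positions (mod 26).
  A (position 0) -> position (0+18) mod 26 = 18 -> S
  C (position 2) -> position (2+18) mod 26 = 20 -> U
  C (position 2) -> position (2+18) mod 26 = 20 -> U
  E (position 4) -> position (4+18) mod 26 = 22 -> W
  S (position 18) -> position (18+18) mod 26 = 10 -> K
  S (position 18) -> position (18+18) mod 26 = 10 -> K
Result: SUUWKK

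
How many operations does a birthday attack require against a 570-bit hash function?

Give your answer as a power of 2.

Step 1: The birthday paradox gives collision probability ~50% after sqrt(2^n) = 2^(n/2) hashes.
Step 2: For 570-bit output: 2^(570/2) = 2^285.
Step 3: Approximately 2^285 hash computations needed.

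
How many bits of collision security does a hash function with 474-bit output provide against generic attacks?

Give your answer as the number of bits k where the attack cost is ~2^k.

Step 1: The hash has a 474-bit output.
Step 2: Collision resistance means it should be infeasible to find any x != y with h(x) = h(y).
By the birthday bound, a generic collision search succeeds after about sqrt(2^474) = 2^(474/2) = 2^237 evaluations.
Step 3: Security level = 237 bits.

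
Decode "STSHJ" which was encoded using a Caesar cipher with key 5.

Step 1: Reverse the shift by subtracting 5 from each letter position.
  S (position 18) -> position (18-5) mod 26 = 13 -> N
  T (position 19) -> position (19-5) mod 26 = 14 -> O
  S (position 18) -> position (18-5) mod 26 = 13 -> N
  H (position 7) -> position (7-5) mod 26 = 2 -> C
  J (position 9) -> position (9-5) mod 26 = 4 -> E
Decrypted message: NONCE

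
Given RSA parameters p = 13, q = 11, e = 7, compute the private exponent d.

Step 1: n = 13 * 11 = 143.
Step 2: phi(n) = 12 * 10 = 120.
Step 3: Find d such that 7 * d = 1 (mod 120).
Step 4: d = 7^(-1) mod 120 = 103.
Verification: 7 * 103 = 721 = 6 * 120 + 1.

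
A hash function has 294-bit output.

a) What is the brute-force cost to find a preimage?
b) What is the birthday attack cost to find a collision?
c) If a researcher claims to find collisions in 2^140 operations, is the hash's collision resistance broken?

Step 1: Preimage resistance requires brute-force of 2^294 operations.
Step 2: Collision resistance (birthday bound) = 2^(294/2) = 2^147.
Step 3: The claimed attack costs 2^140 operations.
Step 4: Since 2^140 < 2^147, the claimed attack beats the generic birthday bound, so collision resistance is broken.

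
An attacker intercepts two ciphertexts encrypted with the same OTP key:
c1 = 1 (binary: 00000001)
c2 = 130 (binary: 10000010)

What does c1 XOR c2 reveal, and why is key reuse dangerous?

Step 1: c1 XOR c2 = (m1 XOR k) XOR (m2 XOR k).
Step 2: By XOR associativity/commutativity: = m1 XOR m2 XOR k XOR k = m1 XOR m2.
Step 3: 00000001 XOR 10000010 = 10000011 = 131.
Step 4: The key cancels out! An attacker learns m1 XOR m2 = 131, revealing the relationship between plaintexts.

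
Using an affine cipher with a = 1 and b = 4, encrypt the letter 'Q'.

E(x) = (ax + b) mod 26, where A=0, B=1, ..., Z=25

Step 1: Convert 'Q' to number: x = 16.
Step 2: E(16) = (1 * 16 + 4) mod 26 = 20 mod 26 = 20.
Step 3: Convert 20 back to letter: U.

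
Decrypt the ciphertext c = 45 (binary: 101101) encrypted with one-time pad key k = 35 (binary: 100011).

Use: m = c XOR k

Step 1: XOR ciphertext with key:
  Ciphertext: 101101
  Key:        100011
  XOR:        001110
Step 2: Plaintext = 001110 = 14 in decimal.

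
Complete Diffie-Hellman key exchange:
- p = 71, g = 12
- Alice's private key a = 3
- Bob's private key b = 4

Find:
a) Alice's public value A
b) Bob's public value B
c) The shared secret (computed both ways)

Step 1: A = g^a mod p = 12^3 mod 71 = 24.
Step 2: B = g^b mod p = 12^4 mod 71 = 4.
Step 3: Alice computes s = B^a mod p = 4^3 mod 71 = 64.
Step 4: Bob computes s = A^b mod p = 24^4 mod 71 = 64.
Both sides agree: shared secret = 64.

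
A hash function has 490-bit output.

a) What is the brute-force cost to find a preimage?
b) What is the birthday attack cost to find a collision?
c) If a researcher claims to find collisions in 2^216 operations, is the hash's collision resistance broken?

Step 1: Preimage resistance requires brute-force of 2^490 operations.
Step 2: Collision resistance (birthday bound) = 2^(490/2) = 2^245.
Step 3: The claimed attack costs 2^216 operations.
Step 4: Since 2^216 < 2^245, the claimed attack beats the generic birthday bound, so collision resistance is broken.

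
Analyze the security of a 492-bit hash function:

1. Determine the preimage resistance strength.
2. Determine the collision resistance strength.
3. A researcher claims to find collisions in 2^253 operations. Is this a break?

Step 1: Preimage resistance requires brute-force of 2^492 operations.
Step 2: Collision resistance (birthday bound) = 2^(492/2) = 2^246.
Step 3: The claimed attack costs 2^253 operations.
Step 4: Since 2^253 >= 2^246, the claimed attack is no faster than the generic birthday attack, so this does not break collision resistance.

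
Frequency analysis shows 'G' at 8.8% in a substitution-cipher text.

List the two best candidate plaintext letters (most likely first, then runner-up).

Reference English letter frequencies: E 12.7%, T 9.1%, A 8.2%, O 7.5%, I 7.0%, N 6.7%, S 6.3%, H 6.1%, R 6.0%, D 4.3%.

Step 1: Observed frequency of 'G' is 8.8%.
Step 2: Compute distances to each reference frequency and sort:
  T (9.1%): difference = 0.3% <-- BEST
  A (8.2%): difference = 0.6% <-- RUNNER-UP
  O (7.5%): difference = 1.3%
  I (7.0%): difference = 1.8%
  N (6.7%): difference = 2.1%
Step 3: Most likely is 'T' (9.1%, diff 0.3%); second most likely is 'A' (8.2%, diff 0.6%).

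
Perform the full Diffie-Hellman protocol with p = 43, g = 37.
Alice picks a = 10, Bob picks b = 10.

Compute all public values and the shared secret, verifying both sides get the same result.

Step 1: A = g^a mod p = 37^10 mod 43 = 6.
Step 2: B = g^b mod p = 37^10 mod 43 = 6.
Step 3: Alice computes s = B^a mod p = 6^10 mod 43 = 6.
Step 4: Bob computes s = A^b mod p = 6^10 mod 43 = 6.
Both sides agree: shared secret = 6.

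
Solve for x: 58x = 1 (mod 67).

Step 1: We need x such that 58 * x = 1 (mod 67).
Step 2: Using the extended Euclidean algorithm or trial:
  58 * 52 = 3016 = 45 * 67 + 1.
Step 3: Since 3016 mod 67 = 1, the inverse is x = 52.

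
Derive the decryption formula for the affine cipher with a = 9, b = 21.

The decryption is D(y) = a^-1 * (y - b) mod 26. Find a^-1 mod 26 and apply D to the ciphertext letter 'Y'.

Step 1: Find a^-1, the modular inverse of 9 mod 26.
Step 2: We need 9 * a^-1 = 1 (mod 26).
Step 3: 9 * 3 = 27 = 1 * 26 + 1, so a^-1 = 3.
Step 4: D(y) = 3(y - 21) mod 26.
Step 5: Apply to 'Y' (y = 24): D(24) = 3 * (24 - 21) mod 26 = 3 * 3 mod 26 = 9 -> 'J'.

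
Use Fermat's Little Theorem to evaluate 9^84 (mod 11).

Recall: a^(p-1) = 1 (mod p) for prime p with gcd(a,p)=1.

Step 1: Since 11 is prime, by Fermat's Little Theorem: 9^10 = 1 (mod 11).
Step 2: Reduce exponent: 84 mod 10 = 4.
Step 3: So 9^84 = 9^4 (mod 11).
Step 4: 9^4 mod 11 = 5.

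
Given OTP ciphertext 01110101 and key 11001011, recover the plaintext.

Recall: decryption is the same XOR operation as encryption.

Step 1: XOR ciphertext with key:
  Ciphertext: 01110101
  Key:        11001011
  XOR:        10111110
Step 2: Plaintext = 10111110 = 190 in decimal.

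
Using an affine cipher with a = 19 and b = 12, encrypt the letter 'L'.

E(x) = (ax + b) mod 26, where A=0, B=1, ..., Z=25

Step 1: Convert 'L' to number: x = 11.
Step 2: E(11) = (19 * 11 + 12) mod 26 = 221 mod 26 = 13.
Step 3: Convert 13 back to letter: N.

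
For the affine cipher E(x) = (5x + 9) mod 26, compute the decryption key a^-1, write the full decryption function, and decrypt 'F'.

Step 1: Find a^-1, the modular inverse of 5 mod 26.
Step 2: We need 5 * a^-1 = 1 (mod 26).
Step 3: 5 * 21 = 105 = 4 * 26 + 1, so a^-1 = 21.
Step 4: D(y) = 21(y - 9) mod 26.
Step 5: Apply to 'F' (y = 5): D(5) = 21 * (5 - 9) mod 26 = 21 * -4 mod 26 = 20 -> 'U'.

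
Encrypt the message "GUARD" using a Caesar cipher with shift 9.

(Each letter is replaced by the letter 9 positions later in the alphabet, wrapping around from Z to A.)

Step 1: For each letter, shift forward by 9 positions (mod 26).
  G (position 6) -> position (6+9) mod 26 = 15 -> P
  U (position 20) -> position (20+9) mod 26 = 3 -> D
  A (position 0) -> position (0+9) mod 26 = 9 -> J
  R (position 17) -> position (17+9) mod 26 = 0 -> A
  D (position 3) -> position (3+9) mod 26 = 12 -> M
Result: PDJAM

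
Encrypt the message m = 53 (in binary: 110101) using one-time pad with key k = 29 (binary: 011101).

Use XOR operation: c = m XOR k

Step 1: Write out the XOR operation bit by bit:
  Message: 110101
  Key:     011101
  XOR:     101000
Step 2: Convert to decimal: 101000 = 40.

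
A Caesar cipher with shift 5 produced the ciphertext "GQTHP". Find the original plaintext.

Step 1: Reverse the shift by subtracting 5 from each letter position.
  G (position 6) -> position (6-5) mod 26 = 1 -> B
  Q (position 16) -> position (16-5) mod 26 = 11 -> L
  T (position 19) -> position (19-5) mod 26 = 14 -> O
  H (position 7) -> position (7-5) mod 26 = 2 -> C
  P (position 15) -> position (15-5) mod 26 = 10 -> K
Decrypted message: BLOCK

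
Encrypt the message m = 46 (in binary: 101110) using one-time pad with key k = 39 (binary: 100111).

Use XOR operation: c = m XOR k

Step 1: Write out the XOR operation bit by bit:
  Message: 101110
  Key:     100111
  XOR:     001001
Step 2: Convert to decimal: 001001 = 9.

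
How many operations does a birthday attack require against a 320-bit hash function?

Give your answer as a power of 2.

Step 1: The birthday paradox gives collision probability ~50% after sqrt(2^n) = 2^(n/2) hashes.
Step 2: For 320-bit output: 2^(320/2) = 2^160.
Step 3: Approximately 2^160 hash computations needed.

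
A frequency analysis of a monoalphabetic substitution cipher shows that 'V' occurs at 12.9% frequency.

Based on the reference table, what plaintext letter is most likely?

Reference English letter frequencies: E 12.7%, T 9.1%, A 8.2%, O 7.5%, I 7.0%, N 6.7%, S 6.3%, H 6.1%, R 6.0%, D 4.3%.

Step 1: The observed frequency is 12.9%.
Step 2: Compare with English frequencies:
  E: 12.7% (difference: 0.2%) <-- closest
  T: 9.1% (difference: 3.8%)
  A: 8.2% (difference: 4.7%)
  O: 7.5% (difference: 5.4%)
  I: 7.0% (difference: 5.9%)
  N: 6.7% (difference: 6.2%)
  S: 6.3% (difference: 6.6%)
  H: 6.1% (difference: 6.8%)
  R: 6.0% (difference: 6.9%)
  D: 4.3% (difference: 8.6%)
Step 3: 'V' most likely represents 'E' (frequency 12.7%).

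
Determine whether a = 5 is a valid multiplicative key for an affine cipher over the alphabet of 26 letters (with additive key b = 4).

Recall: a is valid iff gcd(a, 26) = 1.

Step 1: Compute gcd(5, 26).
Step 2: gcd(5, 26) = 1.
Since gcd = 1, 5 is coprime with 26, so it is a valid key.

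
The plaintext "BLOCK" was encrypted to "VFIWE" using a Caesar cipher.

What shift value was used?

Step 1: Compare first letters: B (position 1) -> V (position 21).
Step 2: Shift = (21 - 1) mod 26 = 20.
The shift value is 20.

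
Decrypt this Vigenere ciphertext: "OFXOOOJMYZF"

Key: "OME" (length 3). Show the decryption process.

Step 1: Key 'OME' has length 3. Extended key: OMEOMEOMEOM
Step 2: Decrypt each position:
  O(14) - O(14) = 0 = A
  F(5) - M(12) = 19 = T
  X(23) - E(4) = 19 = T
  O(14) - O(14) = 0 = A
  O(14) - M(12) = 2 = C
  O(14) - E(4) = 10 = K
  J(9) - O(14) = 21 = V
  M(12) - M(12) = 0 = A
  Y(24) - E(4) = 20 = U
  Z(25) - O(14) = 11 = L
  F(5) - M(12) = 19 = T
Plaintext: ATTACKVAULT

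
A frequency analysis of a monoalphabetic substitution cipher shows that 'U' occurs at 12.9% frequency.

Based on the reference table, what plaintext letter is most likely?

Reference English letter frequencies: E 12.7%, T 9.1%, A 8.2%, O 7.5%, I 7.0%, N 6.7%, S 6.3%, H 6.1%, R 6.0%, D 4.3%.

Step 1: The observed frequency is 12.9%.
Step 2: Compare with English frequencies:
  E: 12.7% (difference: 0.2%) <-- closest
  T: 9.1% (difference: 3.8%)
  A: 8.2% (difference: 4.7%)
  O: 7.5% (difference: 5.4%)
  I: 7.0% (difference: 5.9%)
  N: 6.7% (difference: 6.2%)
  S: 6.3% (difference: 6.6%)
  H: 6.1% (difference: 6.8%)
  R: 6.0% (difference: 6.9%)
  D: 4.3% (difference: 8.6%)
Step 3: 'U' most likely represents 'E' (frequency 12.7%).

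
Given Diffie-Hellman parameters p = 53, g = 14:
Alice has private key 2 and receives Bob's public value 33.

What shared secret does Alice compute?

Step 1: s = B^a mod p = 33^2 mod 53.
  33^1 mod 53 = 33
  33^2 mod 53 = (33 * 33) mod 53 = 29
Result: shared secret = 29.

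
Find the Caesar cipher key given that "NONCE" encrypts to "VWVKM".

Step 1: Compare first letters: N (position 13) -> V (position 21).
Step 2: Shift = (21 - 13) mod 26 = 8.
The shift value is 8.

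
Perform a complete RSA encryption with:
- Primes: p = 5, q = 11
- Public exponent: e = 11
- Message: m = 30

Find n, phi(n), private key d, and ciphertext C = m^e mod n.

Step 1: n = 5 * 11 = 55.
Step 2: phi(n) = (5-1)(11-1) = 4 * 10 = 40.
Step 3: Find d = 11^(-1) mod 40 = 11.
  Verify: 11 * 11 = 121 = 1 (mod 40).
Step 4: C = 30^11 mod 55 = 30.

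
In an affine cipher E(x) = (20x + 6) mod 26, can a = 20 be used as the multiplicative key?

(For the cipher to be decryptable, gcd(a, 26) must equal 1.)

Step 1: Compute gcd(20, 26).
Step 2: gcd(20, 26) = 2.
Since gcd = 2 != 1, 20 shares a common factor with 26, so it cannot be used.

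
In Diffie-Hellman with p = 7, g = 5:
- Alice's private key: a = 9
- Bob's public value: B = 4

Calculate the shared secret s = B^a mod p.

Step 1: s = B^a mod p = 4^9 mod 7.
  4^1 mod 7 = 4
  4^2 mod 7 = (4 * 4) mod 7 = 2
  4^3 mod 7 = (2 * 4) mod 7 = 1
  4^4 mod 7 = (1 * 4) mod 7 = 4
  4^5 mod 7 = (4 * 4) mod 7 = 2
  4^6 mod 7 = (2 * 4) mod 7 = 1
  4^7 mod 7 = (1 * 4) mod 7 = 4
  4^8 mod 7 = (4 * 4) mod 7 = 2
  4^9 mod 7 = (2 * 4) mod 7 = 1
Result: shared secret = 1.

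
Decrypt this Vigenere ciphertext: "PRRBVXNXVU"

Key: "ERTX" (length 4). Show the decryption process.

Step 1: Key 'ERTX' has length 4. Extended key: ERTXERTXER
Step 2: Decrypt each position:
  P(15) - E(4) = 11 = L
  R(17) - R(17) = 0 = A
  R(17) - T(19) = 24 = Y
  B(1) - X(23) = 4 = E
  V(21) - E(4) = 17 = R
  X(23) - R(17) = 6 = G
  N(13) - T(19) = 20 = U
  X(23) - X(23) = 0 = A
  V(21) - E(4) = 17 = R
  U(20) - R(17) = 3 = D
Plaintext: LAYERGUARD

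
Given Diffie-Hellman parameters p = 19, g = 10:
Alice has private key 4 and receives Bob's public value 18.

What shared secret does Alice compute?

Step 1: s = B^a mod p = 18^4 mod 19.
  18^1 mod 19 = 18
  18^2 mod 19 = (18 * 18) mod 19 = 1
  18^3 mod 19 = (1 * 18) mod 19 = 18
  18^4 mod 19 = (18 * 18) mod 19 = 1
Result: shared secret = 1.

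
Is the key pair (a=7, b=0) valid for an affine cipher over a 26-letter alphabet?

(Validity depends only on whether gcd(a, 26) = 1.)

Step 1: Compute gcd(7, 26).
Step 2: gcd(7, 26) = 1.
Since gcd = 1, 7 is coprime with 26, so it is a valid key.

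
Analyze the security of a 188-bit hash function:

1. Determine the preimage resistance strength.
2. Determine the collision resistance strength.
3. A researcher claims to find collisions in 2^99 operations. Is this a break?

Step 1: Preimage resistance requires brute-force of 2^188 operations.
Step 2: Collision resistance (birthday bound) = 2^(188/2) = 2^94.
Step 3: The claimed attack costs 2^99 operations.
Step 4: Since 2^99 >= 2^94, the claimed attack is no faster than the generic birthday attack, so this does not break collision resistance.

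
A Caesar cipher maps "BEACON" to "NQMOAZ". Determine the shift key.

Step 1: Compare first letters: B (position 1) -> N (position 13).
Step 2: Shift = (13 - 1) mod 26 = 12.
The shift value is 12.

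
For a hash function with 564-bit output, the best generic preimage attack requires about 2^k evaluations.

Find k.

Step 1: The hash has a 564-bit output.
Step 2: Preimage resistance means: given a digest h(x), it should be infeasible to find any input that hashes to it.
With a 564-bit output there are 2^564 possible digests, so a generic brute-force preimage search costs about 2^564 evaluations.
Step 3: Security level = 564 bits.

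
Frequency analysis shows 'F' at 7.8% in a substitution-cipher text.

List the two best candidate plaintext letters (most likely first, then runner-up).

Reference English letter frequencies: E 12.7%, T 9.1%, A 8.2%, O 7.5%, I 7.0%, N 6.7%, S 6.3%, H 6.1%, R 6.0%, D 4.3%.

Step 1: Observed frequency of 'F' is 7.8%.
Step 2: Compute distances to each reference frequency and sort:
  O (7.5%): difference = 0.3% <-- BEST
  A (8.2%): difference = 0.4% <-- RUNNER-UP
  I (7.0%): difference = 0.8%
  N (6.7%): difference = 1.1%
  T (9.1%): difference = 1.3%
Step 3: Most likely is 'O' (7.5%, diff 0.3%); second most likely is 'A' (8.2%, diff 0.4%).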